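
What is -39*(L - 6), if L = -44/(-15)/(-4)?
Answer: 1313/5 ≈ 262.60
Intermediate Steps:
L = -11/15 (L = -44*(-1/15)*(-¼) = (44/15)*(-¼) = -11/15 ≈ -0.73333)
-39*(L - 6) = -39*(-11/15 - 6) = -39*(-101/15) = 1313/5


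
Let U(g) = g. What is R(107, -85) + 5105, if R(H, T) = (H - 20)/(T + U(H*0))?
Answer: 433838/85 ≈ 5104.0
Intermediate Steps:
R(H, T) = (-20 + H)/T (R(H, T) = (H - 20)/(T + H*0) = (-20 + H)/(T + 0) = (-20 + H)/T)
R(107, -85) + 5105 = (-20 + 107)/(-85) + 5105 = -1/85*87 + 5105 = -87/85 + 5105 = 433838/85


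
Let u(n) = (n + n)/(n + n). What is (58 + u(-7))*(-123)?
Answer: -7257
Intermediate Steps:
u(n) = 1 (u(n) = (2*n)/((2*n)) = (2*n)*(1/(2*n)) = 1)
(58 + u(-7))*(-123) = (58 + 1)*(-123) = 59*(-123) = -7257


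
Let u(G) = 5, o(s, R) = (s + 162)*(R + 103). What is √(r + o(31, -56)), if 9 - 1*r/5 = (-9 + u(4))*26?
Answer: 2*√2409 ≈ 98.163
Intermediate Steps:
o(s, R) = (103 + R)*(162 + s) (o(s, R) = (162 + s)*(103 + R) = (103 + R)*(162 + s))
r = 565 (r = 45 - 5*(-9 + 5)*26 = 45 - (-20)*26 = 45 - 5*(-104) = 45 + 520 = 565)
√(r + o(31, -56)) = √(565 + (16686 + 103*31 + 162*(-56) - 56*31)) = √(565 + (16686 + 3193 - 9072 - 1736)) = √(565 + 9071) = √9636 = 2*√2409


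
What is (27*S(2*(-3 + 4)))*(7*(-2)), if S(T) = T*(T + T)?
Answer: -3024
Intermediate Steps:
S(T) = 2*T² (S(T) = T*(2*T) = 2*T²)
(27*S(2*(-3 + 4)))*(7*(-2)) = (27*(2*(2*(-3 + 4))²))*(7*(-2)) = (27*(2*(2*1)²))*(-14) = (27*(2*2²))*(-14) = (27*(2*4))*(-14) = (27*8)*(-14) = 216*(-14) = -3024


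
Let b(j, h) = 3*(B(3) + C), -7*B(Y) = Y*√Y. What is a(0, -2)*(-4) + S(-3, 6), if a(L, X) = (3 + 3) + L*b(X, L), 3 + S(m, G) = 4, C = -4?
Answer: -23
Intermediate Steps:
B(Y) = -Y^(3/2)/7 (B(Y) = -Y*√Y/7 = -Y^(3/2)/7)
S(m, G) = 1 (S(m, G) = -3 + 4 = 1)
b(j, h) = -12 - 9*√3/7 (b(j, h) = 3*(-3*√3/7 - 4) = 3*(-4 - 3*√3/7) = -12 - 9*√3/7)
a(L, X) = 6 + L*(-12 - 9*√3/7) (a(L, X) = (3 + 3) + L*(-12 - 9*√3/7) = 6 + L*(-12 - 9*√3/7))
a(0, -2)*(-4) + S(-3, 6) = (6 - 3/7*0*(28 + 3*√3))*(-4) + 1 = (6 + 0)*(-4) + 1 = 6*(-4) + 1 = -24 + 1 = -23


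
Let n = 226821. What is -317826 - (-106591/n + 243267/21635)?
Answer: -1559711609111632/4907272335 ≈ -3.1784e+5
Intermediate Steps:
-317826 - (-106591/n + 243267/21635) = -317826 - (-106591/226821 + 243267/21635) = -317826 - 1*52871967922/4907272335 = -317826 - 52871967922/4907272335 = -1559711609111632/4907272335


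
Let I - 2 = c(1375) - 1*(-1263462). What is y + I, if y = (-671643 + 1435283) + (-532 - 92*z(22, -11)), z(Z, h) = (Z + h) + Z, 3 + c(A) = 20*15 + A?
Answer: 2025208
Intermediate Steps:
c(A) = 297 + A (c(A) = -3 + (20*15 + A) = -3 + (300 + A) = 297 + A)
z(Z, h) = h + 2*Z
I = 1265136 (I = 2 + ((297 + 1375) - 1*(-1263462)) = 2 + (1672 + 1263462) = 2 + 1265134 = 1265136)
y = 760072 (y = (-671643 + 1435283) + (-532 - 92*(-11 + 2*22)) = 763640 + (-532 - 92*(-11 + 44)) = 763640 + (-532 - 92*33) = 763640 + (-532 - 3036) = 763640 - 3568 = 760072)
y + I = 760072 + 1265136 = 2025208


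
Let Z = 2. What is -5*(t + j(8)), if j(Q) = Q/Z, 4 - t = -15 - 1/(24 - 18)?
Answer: -695/6 ≈ -115.83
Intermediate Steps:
t = 115/6 (t = 4 - (-15 - 1/(24 - 18)) = 4 - (-15 - 1/6) = 4 - (-15 - 1*⅙) = 4 - (-15 - ⅙) = 4 - 1*(-91/6) = 4 + 91/6 = 115/6 ≈ 19.167)
j(Q) = Q/2
-5*(t + j(8)) = -5*(115/6 + (½)*8) = -5*(115/6 + 4) = -5*139/6 = -695/6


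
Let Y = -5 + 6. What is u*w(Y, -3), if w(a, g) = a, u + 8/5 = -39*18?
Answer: -3518/5 ≈ -703.60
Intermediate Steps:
Y = 1
u = -3518/5 (u = -8/5 - 39*18 = -8/5 - 702 = -3518/5 ≈ -703.60)
u*w(Y, -3) = -3518/5*1 = -3518/5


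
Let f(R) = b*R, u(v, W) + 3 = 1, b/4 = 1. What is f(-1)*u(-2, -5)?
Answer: 8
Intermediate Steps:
b = 4 (b = 4*1 = 4)
u(v, W) = -2 (u(v, W) = -3 + 1 = -2)
f(R) = 4*R
f(-1)*u(-2, -5) = (4*(-1))*(-2) = -4*(-2) = 8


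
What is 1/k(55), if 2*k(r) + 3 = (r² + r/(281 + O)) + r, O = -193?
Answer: 16/24621 ≈ 0.00064985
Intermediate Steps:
k(r) = -3/2 + r²/2 + 89*r/176 (k(r) = -3/2 + ((r² + r/(281 - 193)) + r)/2 = -3/2 + ((r² + r/88) + r)/2 = -3/2 + (r² + 89*r/88)/2 = -3/2 + (r²/2 + 89*r/176) = -3/2 + r²/2 + 89*r/176)
1/k(55) = 1/(-3/2 + (½)*55² + (89/176)*55) = 1/(-3/2 + (½)*3025 + 445/16) = 1/(-3/2 + 3025/2 + 445/16) = 1/(24621/16) = 16/24621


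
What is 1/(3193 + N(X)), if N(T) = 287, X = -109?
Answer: 1/3480 ≈ 0.00028736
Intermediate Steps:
1/(3193 + N(X)) = 1/(3193 + 287) = 1/3480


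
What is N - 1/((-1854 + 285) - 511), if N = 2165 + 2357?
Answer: 9405761/2080 ≈ 4522.0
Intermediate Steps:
N = 4522
N - 1/((-1854 + 285) - 511) = 4522 - 1/((-1854 + 285) - 511) = 4522 - 1/(-1569 - 511) = 4522 - 1/(-2080) = 4522 - 1*(-1/2080) = 4522 + 1/2080 = 9405761/2080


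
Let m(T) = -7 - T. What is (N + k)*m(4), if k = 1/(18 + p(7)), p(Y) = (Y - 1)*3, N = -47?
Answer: 18601/36 ≈ 516.69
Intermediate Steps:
p(Y) = -3 + 3*Y (p(Y) = (-1 + Y)*3 = -3 + 3*Y)
k = 1/36 (k = 1/(18 + (-3 + 3*7)) = 1/(18 + (-3 + 21)) = 1/(18 + 18) = 1/36 ≈ 0.027778)
(N + k)*m(4) = (-47 + 1/36)*(-7 - 1*4) = -1691*(-7 - 4)/36 = -1691/36*(-11) = 18601/36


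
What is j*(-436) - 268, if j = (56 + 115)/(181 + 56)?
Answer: -46024/79 ≈ -582.58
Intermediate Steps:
j = 57/79 (j = 171/237 = 171*(1/237) = 57/79 ≈ 0.72152)
j*(-436) - 268 = (57/79)*(-436) - 268 = -24852/79 - 268 = -46024/79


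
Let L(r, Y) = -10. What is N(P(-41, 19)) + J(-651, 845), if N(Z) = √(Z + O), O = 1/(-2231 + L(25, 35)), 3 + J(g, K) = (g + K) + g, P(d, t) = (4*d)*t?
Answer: -460 + I*√1738756293/747 ≈ -460.0 + 55.821*I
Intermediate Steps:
P(d, t) = 4*d*t
J(g, K) = -3 + K + 2*g (J(g, K) = -3 + ((g + K) + g) = -3 + ((K + g) + g) = -3 + (K + 2*g) = -3 + K + 2*g)
O = -1/2241 (O = 1/(-2231 - 10) = 1/(-2241) = -1/2241 ≈ -0.00044623)
N(Z) = √(-1/2241 + Z) (N(Z) = √(Z - 1/2241) = √(-1/2241 + Z))
N(P(-41, 19)) + J(-651, 845) = √(-249 + 558009*(4*(-41)*19))/747 + (-3 + 845 + 2*(-651)) = √(-249 + 558009*(-3116))/747 + (-3 + 845 - 1302) = √(-249 - 1738756044)/747 - 460 = √(-1738756293)/747 - 460 = (I*√1738756293)/747 - 460 = I*√1738756293/747 - 460 = -460 + I*√1738756293/747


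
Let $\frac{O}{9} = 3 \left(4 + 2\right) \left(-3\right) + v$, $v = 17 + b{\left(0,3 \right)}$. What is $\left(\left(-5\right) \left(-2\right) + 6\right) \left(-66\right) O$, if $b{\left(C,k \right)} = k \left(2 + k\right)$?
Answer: $209088$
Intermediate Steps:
$v = 32$ ($v = 17 + 3 \left(2 + 3\right) = 17 + 3 \cdot 5 = 17 + 15 = 32$)
$O = -198$ ($O = 9 \left(3 \left(4 + 2\right) \left(-3\right) + 32\right) = 9 \left(3 \cdot 6 \left(-3\right) + 32\right) = 9 \left(18 \left(-3\right) + 32\right) = 9 \left(-54 + 32\right) = 9 \left(-22\right) = -198$)
$\left(\left(-5\right) \left(-2\right) + 6\right) \left(-66\right) O = \left(\left(-5\right) \left(-2\right) + 6\right) \left(-66\right) \left(-198\right) = \left(10 + 6\right) \left(-66\right) \left(-198\right) = 16 \left(-66\right) \left(-198\right) = \left(-1056\right) \left(-198\right) = 209088$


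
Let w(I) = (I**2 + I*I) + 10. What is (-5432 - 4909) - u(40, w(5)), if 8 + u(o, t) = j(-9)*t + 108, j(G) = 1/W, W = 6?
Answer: -10451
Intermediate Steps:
w(I) = 10 + 2*I**2 (w(I) = (I**2 + I**2) + 10 = 2*I**2 + 10 = 10 + 2*I**2)
j(G) = 1/6
u(o, t) = 100 + t/6 (u(o, t) = -8 + (t/6 + 108) = -8 + (108 + t/6) = 100 + t/6)
(-5432 - 4909) - u(40, w(5)) = (-5432 - 4909) - (100 + (10 + 2*5**2)/6) = -10341 - (100 + (10 + 2*25)/6) = -10341 - (100 + (10 + 50)/6) = -10341 - (100 + (1/6)*60) = -10341 - (100 + 10) = -10341 - 1*110 = -10341 - 110 = -10451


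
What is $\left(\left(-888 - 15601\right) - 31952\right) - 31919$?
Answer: $-80360$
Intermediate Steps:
$\left(\left(-888 - 15601\right) - 31952\right) - 31919 = \left(-16489 - 31952\right) - 31919 = -48441 - 31919 = -80360$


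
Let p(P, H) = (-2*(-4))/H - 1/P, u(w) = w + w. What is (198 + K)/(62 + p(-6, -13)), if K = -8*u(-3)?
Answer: 19188/4801 ≈ 3.9967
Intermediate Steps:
u(w) = 2*w
p(P, H) = -1/P + 8/H (p(P, H) = 8/H - 1/P = -1/P + 8/H)
K = 48 (K = -16*(-3) = -8*(-6) = 48)
(198 + K)/(62 + p(-6, -13)) = (198 + 48)/(62 + (-1/(-6) + 8/(-13))) = 246/(62 + (-1*(-⅙) + 8*(-1/13))) = 246/(62 + (⅙ - 8/13)) = 246/(62 - 35/78) = 246/(4801/78) = 246*(78/4801) = 19188/4801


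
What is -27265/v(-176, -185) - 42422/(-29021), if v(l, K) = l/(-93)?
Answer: -73579487273/5107696 ≈ -14406.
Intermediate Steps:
v(l, K) = -l/93 (v(l, K) = l*(-1/93) = -l/93)
-27265/v(-176, -185) - 42422/(-29021) = -27265/((-1/93*(-176))) - 42422/(-29021) = -27265/176/93 - 42422*(-1/29021) = -27265*93/176 + 42422/29021 = -2535645/176 + 42422/29021 = -73579487273/5107696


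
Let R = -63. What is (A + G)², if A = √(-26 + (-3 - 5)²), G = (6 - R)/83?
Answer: 266543/6889 + 138*√38/83 ≈ 48.940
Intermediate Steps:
G = 69/83 (G = (6 - 1*(-63))/83 = (6 + 63)*(1/83) = 69*(1/83) = 69/83 ≈ 0.83133)
A = √38 (A = √(-26 + (-8)²) = √(-26 + 64) = √38 ≈ 6.1644)
(A + G)² = (√38 + 69/83)² = (69/83 + √38)²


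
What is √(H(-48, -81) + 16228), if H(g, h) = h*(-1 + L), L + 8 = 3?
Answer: √16714 ≈ 129.28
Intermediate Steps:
L = -5 (L = -8 + 3 = -5)
H(g, h) = -6*h (H(g, h) = h*(-1 - 5) = h*(-6) = -6*h)
√(H(-48, -81) + 16228) = √(-6*(-81) + 16228) = √(486 + 16228) = √16714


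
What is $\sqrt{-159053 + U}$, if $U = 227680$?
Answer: $\sqrt{68627} \approx 261.97$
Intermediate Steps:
$\sqrt{-159053 + U} = \sqrt{-159053 + 227680} = \sqrt{68627}$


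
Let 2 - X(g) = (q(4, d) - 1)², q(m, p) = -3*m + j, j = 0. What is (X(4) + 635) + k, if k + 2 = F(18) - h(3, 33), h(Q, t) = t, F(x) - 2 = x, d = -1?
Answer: 453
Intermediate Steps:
F(x) = 2 + x
k = -15 (k = -2 + ((2 + 18) - 1*33) = -2 + (20 - 33) = -2 - 13 = -15)
q(m, p) = -3*m (q(m, p) = -3*m + 0 = -3*m)
X(g) = -167 (X(g) = 2 - (-3*4 - 1)² = 2 - (-12 - 1)² = 2 - 1*(-13)² = 2 - 1*169 = 2 - 169 = -167)
(X(4) + 635) + k = (-167 + 635) - 15 = 468 - 15 = 453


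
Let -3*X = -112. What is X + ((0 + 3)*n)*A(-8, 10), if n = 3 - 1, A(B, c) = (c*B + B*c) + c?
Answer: -2588/3 ≈ -862.67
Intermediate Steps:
X = 112/3 (X = -1/3*(-112) = 112/3 ≈ 37.333)
A(B, c) = c + 2*B*c (A(B, c) = (B*c + B*c) + c = 2*B*c + c = c + 2*B*c)
n = 2
X + ((0 + 3)*n)*A(-8, 10) = 112/3 + ((0 + 3)*2)*(10*(1 + 2*(-8))) = 112/3 + (3*2)*(10*(1 - 16)) = 112/3 + 6*(10*(-15)) = 112/3 + 6*(-150) = 112/3 - 900 = -2588/3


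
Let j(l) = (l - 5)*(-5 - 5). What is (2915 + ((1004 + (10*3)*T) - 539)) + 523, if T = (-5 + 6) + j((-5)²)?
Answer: -2067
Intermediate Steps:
j(l) = 50 - 10*l (j(l) = (-5 + l)*(-10) = 50 - 10*l)
T = -199 (T = (-5 + 6) + (50 - 10*(-5)²) = 1 + (50 - 10*25) = 1 + (50 - 250) = 1 - 200 = -199)
(2915 + ((1004 + (10*3)*T) - 539)) + 523 = (2915 + ((1004 + (10*3)*(-199)) - 539)) + 523 = (2915 + ((1004 + 30*(-199)) - 539)) + 523 = (2915 + ((1004 - 5970) - 539)) + 523 = (2915 + (-4966 - 539)) + 523 = (2915 - 5505) + 523 = -2590 + 523 = -2067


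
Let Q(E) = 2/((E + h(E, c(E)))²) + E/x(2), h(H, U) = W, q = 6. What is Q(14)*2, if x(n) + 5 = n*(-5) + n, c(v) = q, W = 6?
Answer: -2787/1300 ≈ -2.1438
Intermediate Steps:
c(v) = 6
h(H, U) = 6
x(n) = -5 - 4*n (x(n) = -5 + (n*(-5) + n) = -5 + (-5*n + n) = -5 - 4*n)
Q(E) = 2/(6 + E)² - E/13 (Q(E) = 2/((E + 6)²) + E/(-5 - 4*2) = 2/((6 + E)²) + E/(-5 - 8) = 2/(6 + E)² + E/(-13) = 2/(6 + E)² + E*(-1/13) = 2/(6 + E)² - E/13)
Q(14)*2 = (2/(6 + 14)² - 1/13*14)*2 = (2/20² - 14/13)*2 = (2*(1/400) - 14/13)*2 = (1/200 - 14/13)*2 = -2787/2600*2 = -2787/1300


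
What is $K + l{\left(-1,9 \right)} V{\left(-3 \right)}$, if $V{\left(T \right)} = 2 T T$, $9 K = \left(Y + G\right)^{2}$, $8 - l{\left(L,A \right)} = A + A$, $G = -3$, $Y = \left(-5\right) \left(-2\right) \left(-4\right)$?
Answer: $\frac{229}{9} \approx 25.444$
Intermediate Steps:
$Y = -40$ ($Y = 10 \left(-4\right) = -40$)
$l{\left(L,A \right)} = 8 - 2 A$ ($l{\left(L,A \right)} = 8 - \left(A + A\right) = 8 - 2 A$)
$K = \frac{1849}{9}$ ($K = \frac{\left(-40 - 3\right)^{2}}{9} = \frac{\left(-43\right)^{2}}{9} = \frac{1}{9} \cdot 1849 = \frac{1849}{9} \approx 205.44$)
$V{\left(T \right)} = 2 T^{2}$
$K + l{\left(-1,9 \right)} V{\left(-3 \right)} = \frac{1849}{9} + \left(8 - 18\right) 2 \left(-3\right)^{2} = \frac{1849}{9} + \left(8 - 18\right) 2 \cdot 9 = \frac{1849}{9} - 180 = \frac{229}{9}$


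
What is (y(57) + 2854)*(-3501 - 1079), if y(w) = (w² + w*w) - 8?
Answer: -42795520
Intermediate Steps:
y(w) = -8 + 2*w² (y(w) = (w² + w²) - 8 = 2*w² - 8 = -8 + 2*w²)
(y(57) + 2854)*(-3501 - 1079) = ((-8 + 2*57²) + 2854)*(-3501 - 1079) = ((-8 + 2*3249) + 2854)*(-4580) = ((-8 + 6498) + 2854)*(-4580) = (6490 + 2854)*(-4580) = 9344*(-4580) = -42795520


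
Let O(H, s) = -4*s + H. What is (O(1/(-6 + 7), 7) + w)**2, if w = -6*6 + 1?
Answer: 3844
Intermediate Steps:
O(H, s) = H - 4*s
w = -35 (w = -6*6 + 1 = -36 + 1 = -35)
(O(1/(-6 + 7), 7) + w)**2 = ((1/(-6 + 7) - 4*7) - 35)**2 = ((1/1 - 28) - 35)**2 = ((1 - 28) - 35)**2 = (-27 - 35)**2 = (-62)**2 = 3844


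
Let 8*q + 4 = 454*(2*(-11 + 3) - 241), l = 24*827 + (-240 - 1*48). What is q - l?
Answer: -136581/4 ≈ -34145.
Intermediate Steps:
l = 19560 (l = 19848 + (-240 - 48) = 19848 - 288 = 19560)
q = -58341/4 (q = -½ + (454*(2*(-11 + 3) - 241))/8 = -½ + (454*(2*(-8) - 241))/8 = -½ + (454*(-16 - 241))/8 = -½ + (454*(-257))/8 = -½ + (⅛)*(-116678) = -½ - 58339/4 = -58341/4 ≈ -14585.)
q - l = -58341/4 - 1*19560 = -58341/4 - 19560 = -136581/4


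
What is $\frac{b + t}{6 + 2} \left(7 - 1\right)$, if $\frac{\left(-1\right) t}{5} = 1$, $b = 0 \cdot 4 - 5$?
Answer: $- \frac{15}{2} \approx -7.5$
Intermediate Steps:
$b = -5$ ($b = 0 - 5 = -5$)
$t = -5$ ($t = \left(-5\right) 1 = -5$)
$\frac{b + t}{6 + 2} \left(7 - 1\right) = \frac{-5 - 5}{6 + 2} \left(7 - 1\right) = - \frac{10}{8} \cdot 6 = \left(-10\right) \frac{1}{8} \cdot 6 = \left(- \frac{5}{4}\right) 6 = - \frac{15}{2}$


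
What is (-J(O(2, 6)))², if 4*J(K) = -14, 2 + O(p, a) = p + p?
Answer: 49/4 ≈ 12.250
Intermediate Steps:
O(p, a) = -2 + 2*p (O(p, a) = -2 + (p + p) = -2 + 2*p)
J(K) = -7/2 (J(K) = (¼)*(-14) = -7/2)
(-J(O(2, 6)))² = (-1*(-7/2))² = (7/2)² = 49/4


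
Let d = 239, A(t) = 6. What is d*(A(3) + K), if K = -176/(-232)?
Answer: 46844/29 ≈ 1615.3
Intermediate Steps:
K = 22/29 (K = -176*(-1/232) = 22/29 ≈ 0.75862)
d*(A(3) + K) = 239*(6 + 22/29) = 239*(196/29) = 46844/29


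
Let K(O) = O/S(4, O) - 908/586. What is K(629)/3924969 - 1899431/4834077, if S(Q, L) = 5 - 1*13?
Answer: -5825305176400783/14824707984009624 ≈ -0.39295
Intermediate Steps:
S(Q, L) = -8 (S(Q, L) = 5 - 13 = -8)
K(O) = -454/293 - O/8 (K(O) = O/(-8) - 908/586 = O*(-⅛) - 908*1/586 = -O/8 - 454/293 = -454/293 - O/8)
K(629)/3924969 - 1899431/4834077 = (-454/293 - ⅛*629)/3924969 - 1899431/4834077 = (-454/293 - 629/8)*(1/3924969) - 1899431*1/4834077 = -187929/2344*1/3924969 - 1899431/4834077 = -62643/3066709112 - 1899431/4834077 = -5825305176400783/14824707984009624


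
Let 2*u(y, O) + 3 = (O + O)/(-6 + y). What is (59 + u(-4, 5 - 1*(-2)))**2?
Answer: 80656/25 ≈ 3226.2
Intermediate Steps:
u(y, O) = -3/2 + O/(-6 + y) (u(y, O) = -3/2 + ((O + O)/(-6 + y))/2 = -3/2 + ((2*O)/(-6 + y))/2 = -3/2 + (2*O/(-6 + y))/2 = -3/2 + O/(-6 + y))
(59 + u(-4, 5 - 1*(-2)))**2 = (59 + (9 + (5 - 1*(-2)) - 3/2*(-4))/(-6 - 4))**2 = (59 + (9 + (5 + 2) + 6)/(-10))**2 = (59 - (9 + 7 + 6)/10)**2 = (59 - 1/10*22)**2 = (59 - 11/5)**2 = (284/5)**2 = 80656/25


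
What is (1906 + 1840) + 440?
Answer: 4186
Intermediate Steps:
(1906 + 1840) + 440 = 3746 + 440 = 4186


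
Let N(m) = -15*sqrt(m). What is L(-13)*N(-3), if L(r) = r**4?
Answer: -428415*I*sqrt(3) ≈ -7.4204e+5*I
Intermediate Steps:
L(-13)*N(-3) = (-13)**4*(-15*I*sqrt(3)) = 28561*(-15*I*sqrt(3)) = -428415*I*sqrt(3)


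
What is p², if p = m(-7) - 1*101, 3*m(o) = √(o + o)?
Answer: (303 - I*√14)²/9 ≈ 10199.0 - 251.94*I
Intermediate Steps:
m(o) = √2*√o/3 (m(o) = √(o + o)/3 = √(2*o)/3 = (√2*√o)/3 = √2*√o/3)
p = -101 + I*√14/3 (p = √2*√(-7)/3 - 1*101 = √2*(I*√7)/3 - 101 = I*√14/3 - 101 = -101 + I*√14/3 ≈ -101.0 + 1.2472*I)
p² = (-101 + I*√14/3)²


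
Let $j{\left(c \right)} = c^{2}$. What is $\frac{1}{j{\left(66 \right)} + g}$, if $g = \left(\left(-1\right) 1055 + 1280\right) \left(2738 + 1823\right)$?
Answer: $\frac{1}{1030581} \approx 9.7033 \cdot 10^{-7}$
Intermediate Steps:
$g = 1026225$ ($g = \left(-1055 + 1280\right) 4561 = 225 \cdot 4561 = 1026225$)
$\frac{1}{j{\left(66 \right)} + g} = \frac{1}{66^{2} + 1026225} = \frac{1}{4356 + 1026225} = \frac{1}{1030581}$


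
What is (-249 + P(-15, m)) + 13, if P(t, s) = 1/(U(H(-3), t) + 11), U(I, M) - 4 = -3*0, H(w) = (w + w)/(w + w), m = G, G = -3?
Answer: -3539/15 ≈ -235.93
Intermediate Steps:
m = -3
H(w) = 1 (H(w) = (2*w)/((2*w)) = (2*w)*(1/(2*w)) = 1)
U(I, M) = 4 (U(I, M) = 4 - 3*0 = 4 + 0 = 4)
P(t, s) = 1/15 (P(t, s) = 1/(4 + 11) = 1/15)
(-249 + P(-15, m)) + 13 = (-249 + 1/15) + 13 = -3734/15 + 13 = -3539/15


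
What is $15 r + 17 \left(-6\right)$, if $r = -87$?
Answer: $-1407$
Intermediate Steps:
$15 r + 17 \left(-6\right) = 15 \left(-87\right) + 17 \left(-6\right) = -1305 - 102 = -1407$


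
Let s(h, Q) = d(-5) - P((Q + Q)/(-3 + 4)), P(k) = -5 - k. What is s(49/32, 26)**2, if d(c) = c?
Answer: 2704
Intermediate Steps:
s(h, Q) = 2*Q (s(h, Q) = -5 - (-5 - (Q + Q)/(-3 + 4)) = -5 - (-5 - 2*Q/1) = -5 - (-5 - 2*Q) = -5 + (5 + 2*Q) = 2*Q)
s(49/32, 26)**2 = (2*26)**2 = 52**2 = 2704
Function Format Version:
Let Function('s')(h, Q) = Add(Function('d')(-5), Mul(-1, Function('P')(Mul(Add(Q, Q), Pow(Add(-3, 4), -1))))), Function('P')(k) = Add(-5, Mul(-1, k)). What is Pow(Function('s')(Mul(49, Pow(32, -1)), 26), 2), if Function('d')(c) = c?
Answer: 2704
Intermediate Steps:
Function('s')(h, Q) = Mul(2, Q) (Function('s')(h, Q) = Add(-5, Mul(-1, Add(-5, Mul(-1, Mul(Add(Q, Q), Pow(Add(-3, 4), -1)))))) = Add(-5, Mul(-1, Add(-5, Mul(-1, Mul(Mul(2, Q), Pow(1, -1)))))) = Add(-5, Mul(-1, Add(-5, Mul(-1, Mul(Mul(2, Q), 1))))) = Add(-5, Mul(-1, Add(-5, Mul(-1, Mul(2, Q))))) = Add(-5, Mul(-1, Add(-5, Mul(-2, Q)))) = Add(-5, Add(5, Mul(2, Q))) = Mul(2, Q))
Pow(Function('s')(Mul(49, Pow(32, -1)), 26), 2) = Pow(Mul(2, 26), 2) = Pow(52, 2) = 2704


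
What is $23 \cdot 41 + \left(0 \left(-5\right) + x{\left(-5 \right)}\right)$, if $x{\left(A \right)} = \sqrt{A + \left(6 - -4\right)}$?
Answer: $943 + \sqrt{5} \approx 945.24$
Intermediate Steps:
$x{\left(A \right)} = \sqrt{10 + A}$ ($x{\left(A \right)} = \sqrt{A + \left(6 + 4\right)} = \sqrt{A + 10} = \sqrt{10 + A}$)
$23 \cdot 41 + \left(0 \left(-5\right) + x{\left(-5 \right)}\right) = 23 \cdot 41 + \left(0 \left(-5\right) + \sqrt{10 - 5}\right) = 943 + \left(0 + \sqrt{5}\right) = 943 + \sqrt{5}$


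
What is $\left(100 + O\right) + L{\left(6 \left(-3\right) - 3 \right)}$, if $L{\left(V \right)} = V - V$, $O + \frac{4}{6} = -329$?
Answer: $- \frac{689}{3} \approx -229.67$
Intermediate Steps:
$O = - \frac{989}{3}$ ($O = - \frac{2}{3} - 329 = - \frac{989}{3} \approx -329.67$)
$L{\left(V \right)} = 0$
$\left(100 + O\right) + L{\left(6 \left(-3\right) - 3 \right)} = \left(100 - \frac{989}{3}\right) + 0 = - \frac{689}{3} + 0 = - \frac{689}{3}$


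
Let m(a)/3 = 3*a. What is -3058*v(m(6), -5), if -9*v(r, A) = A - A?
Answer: 0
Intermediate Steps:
m(a) = 9*a (m(a) = 3*(3*a) = 9*a)
v(r, A) = 0 (v(r, A) = -(A - A)/9 = -⅑*0 = 0)
-3058*v(m(6), -5) = -3058*0 = 0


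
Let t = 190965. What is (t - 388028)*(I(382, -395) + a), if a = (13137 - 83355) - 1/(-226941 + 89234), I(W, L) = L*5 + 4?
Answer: 1958989611163186/137707 ≈ 1.4226e+10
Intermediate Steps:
I(W, L) = 4 + 5*L (I(W, L) = 5*L + 4 = 4 + 5*L)
a = -9669510125/137707 (a = -70218 - 1/(-137707) = -70218 - 1*(-1/137707) = -70218 + 1/137707 = -9669510125/137707 ≈ -70218.)
(t - 388028)*(I(382, -395) + a) = (190965 - 388028)*((4 + 5*(-395)) - 9669510125/137707) = -197063*((4 - 1975) - 9669510125/137707) = -197063*(-1971 - 9669510125/137707) = -197063*(-9940930622/137707) = 1958989611163186/137707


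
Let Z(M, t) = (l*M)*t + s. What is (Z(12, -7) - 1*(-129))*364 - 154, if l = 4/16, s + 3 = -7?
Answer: 35518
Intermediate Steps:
s = -10 (s = -3 - 7 = -10)
l = ¼ (l = 4*(1/16) = ¼ ≈ 0.25000)
Z(M, t) = -10 + M*t/4 (Z(M, t) = (M/4)*t - 10 = M*t/4 - 10 = -10 + M*t/4)
(Z(12, -7) - 1*(-129))*364 - 154 = ((-10 + (¼)*12*(-7)) - 1*(-129))*364 - 154 = ((-10 - 21) + 129)*364 - 154 = (-31 + 129)*364 - 154 = 98*364 - 154 = 35672 - 154 = 35518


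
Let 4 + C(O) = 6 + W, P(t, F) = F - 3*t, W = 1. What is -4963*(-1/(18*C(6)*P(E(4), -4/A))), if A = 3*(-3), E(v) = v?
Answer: -4963/624 ≈ -7.9535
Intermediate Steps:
A = -9
C(O) = 3 (C(O) = -4 + (6 + 1) = -4 + 7 = 3)
-4963*(-1/(18*C(6)*P(E(4), -4/A))) = -4963*(-1/(54*(-4/(-9) - 3*4))) = -4963*(-1/(54*(-4*(-⅑) - 12))) = -4963*(-1/(54*(4/9 - 12))) = -4963/(-104/9*3*(-18)) = -4963/((-104/3*(-18))) = -4963/624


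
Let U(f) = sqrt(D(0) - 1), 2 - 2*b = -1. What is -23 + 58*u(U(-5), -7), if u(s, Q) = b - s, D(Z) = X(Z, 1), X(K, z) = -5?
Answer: 64 - 58*I*sqrt(6) ≈ 64.0 - 142.07*I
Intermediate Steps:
b = 3/2 (b = 1 - 1/2*(-1) = 1 + 1/2 = 3/2 ≈ 1.5000)
D(Z) = -5
U(f) = I*sqrt(6) (U(f) = sqrt(-5 - 1) = sqrt(-6) = I*sqrt(6))
u(s, Q) = 3/2 - s
-23 + 58*u(U(-5), -7) = -23 + 58*(3/2 - I*sqrt(6)) = -23 + (87 - 58*I*sqrt(6)) = 64 - 58*I*sqrt(6)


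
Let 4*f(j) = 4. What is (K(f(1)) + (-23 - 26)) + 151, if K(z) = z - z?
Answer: 102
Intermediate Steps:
f(j) = 1 (f(j) = (1/4)*4 = 1)
K(z) = 0
(K(f(1)) + (-23 - 26)) + 151 = (0 + (-23 - 26)) + 151 = (0 - 49) + 151 = -49 + 151 = 102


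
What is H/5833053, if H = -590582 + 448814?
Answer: -15752/648117 ≈ -0.024304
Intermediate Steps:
H = -141768
H/5833053 = -141768/5833053 = -141768*1/5833053 = -15752/648117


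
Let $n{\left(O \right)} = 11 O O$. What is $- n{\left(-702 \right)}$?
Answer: $-5420844$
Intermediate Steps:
$n{\left(O \right)} = 11 O^{2}$
$- n{\left(-702 \right)} = - 11 \left(-702\right)^{2} = - 11 \cdot 492804 = \left(-1\right) 5420844 = -5420844$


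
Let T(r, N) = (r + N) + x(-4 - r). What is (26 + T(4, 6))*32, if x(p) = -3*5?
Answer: 672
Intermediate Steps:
x(p) = -15
T(r, N) = -15 + N + r (T(r, N) = (r + N) - 15 = (N + r) - 15 = -15 + N + r)
(26 + T(4, 6))*32 = (26 + (-15 + 6 + 4))*32 = (26 - 5)*32 = 21*32 = 672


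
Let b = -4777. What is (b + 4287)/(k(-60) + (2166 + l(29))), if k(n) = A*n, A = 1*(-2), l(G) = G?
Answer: -98/463 ≈ -0.21166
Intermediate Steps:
A = -2
k(n) = -2*n
(b + 4287)/(k(-60) + (2166 + l(29))) = (-4777 + 4287)/(-2*(-60) + (2166 + 29)) = -490/(120 + 2195) = -490/2315 = -490*1/2315 = -98/463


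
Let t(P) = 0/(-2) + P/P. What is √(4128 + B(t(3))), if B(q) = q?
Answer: √4129 ≈ 64.257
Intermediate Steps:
t(P) = 1 (t(P) = 0*(-½) + 1 = 0 + 1 = 1)
√(4128 + B(t(3))) = √(4128 + 1) = √4129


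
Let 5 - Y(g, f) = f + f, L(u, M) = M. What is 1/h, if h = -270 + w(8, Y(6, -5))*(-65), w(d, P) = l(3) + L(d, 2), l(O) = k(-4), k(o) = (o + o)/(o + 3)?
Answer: -1/920 ≈ -0.0010870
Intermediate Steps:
k(o) = 2*o/(3 + o) (k(o) = (2*o)/(3 + o) = 2*o/(3 + o))
l(O) = 8 (l(O) = 2*(-4)/(3 - 4) = 2*(-4)/(-1) = 2*(-4)*(-1) = 8)
Y(g, f) = 5 - 2*f (Y(g, f) = 5 - (f + f) = 5 - 2*f)
w(d, P) = 10 (w(d, P) = 8 + 2 = 10)
h = -920 (h = -270 + 10*(-65) = -270 - 650 = -920)
1/h = 1/(-920) = -1/920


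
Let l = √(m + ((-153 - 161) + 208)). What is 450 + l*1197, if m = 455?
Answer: 450 + 1197*√349 ≈ 22812.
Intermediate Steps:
l = √349 (l = √(455 + ((-153 - 161) + 208)) = √(455 + (-314 + 208)) = √(455 - 106) = √349 ≈ 18.682)
450 + l*1197 = 450 + √349*1197 = 450 + 1197*√349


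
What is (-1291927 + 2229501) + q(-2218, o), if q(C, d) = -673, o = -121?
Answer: 936901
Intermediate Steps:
(-1291927 + 2229501) + q(-2218, o) = (-1291927 + 2229501) - 673 = 937574 - 673 = 936901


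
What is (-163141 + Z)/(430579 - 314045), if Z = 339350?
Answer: 16019/10594 ≈ 1.5121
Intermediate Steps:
(-163141 + Z)/(430579 - 314045) = (-163141 + 339350)/(430579 - 314045) = 176209/116534 = 176209*(1/116534) = 16019/10594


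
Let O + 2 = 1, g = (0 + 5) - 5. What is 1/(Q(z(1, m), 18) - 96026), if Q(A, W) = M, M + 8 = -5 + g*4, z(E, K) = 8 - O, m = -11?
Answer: -1/96039 ≈ -1.0412e-5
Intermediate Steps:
g = 0 (g = 5 - 5 = 0)
O = -1 (O = -2 + 1 = -1)
z(E, K) = 9 (z(E, K) = 8 - 1*(-1) = 8 + 1 = 9)
M = -13 (M = -8 + (-5 + 0*4) = -8 + (-5 + 0) = -8 - 5 = -13)
Q(A, W) = -13
1/(Q(z(1, m), 18) - 96026) = 1/(-13 - 96026) = 1/(-96039) = -1/96039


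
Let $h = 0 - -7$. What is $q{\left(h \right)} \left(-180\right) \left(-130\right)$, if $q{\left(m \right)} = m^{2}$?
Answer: $1146600$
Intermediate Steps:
$h = 7$ ($h = 0 + 7 = 7$)
$q{\left(h \right)} \left(-180\right) \left(-130\right) = 7^{2} \left(-180\right) \left(-130\right) = 49 \left(-180\right) \left(-130\right) = \left(-8820\right) \left(-130\right) = 1146600$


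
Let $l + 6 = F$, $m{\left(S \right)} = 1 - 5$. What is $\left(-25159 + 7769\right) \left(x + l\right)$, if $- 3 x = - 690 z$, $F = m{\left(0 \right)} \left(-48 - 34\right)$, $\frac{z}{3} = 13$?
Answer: $-161587880$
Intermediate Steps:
$z = 39$ ($z = 3 \cdot 13 = 39$)
$m{\left(S \right)} = -4$ ($m{\left(S \right)} = 1 - 5 = -4$)
$F = 328$ ($F = - 4 \left(-48 - 34\right) = \left(-4\right) \left(-82\right) = 328$)
$l = 322$ ($l = -6 + 328 = 322$)
$x = 8970$ ($x = - \frac{\left(-690\right) 39}{3} = \left(- \frac{1}{3}\right) \left(-26910\right) = 8970$)
$\left(-25159 + 7769\right) \left(x + l\right) = \left(-25159 + 7769\right) \left(8970 + 322\right) = \left(-17390\right) 9292 = -161587880$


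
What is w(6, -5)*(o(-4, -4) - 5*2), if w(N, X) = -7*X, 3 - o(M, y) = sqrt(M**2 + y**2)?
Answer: -245 - 140*sqrt(2) ≈ -442.99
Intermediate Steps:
o(M, y) = 3 - sqrt(M**2 + y**2)
w(6, -5)*(o(-4, -4) - 5*2) = (-7*(-5))*((3 - sqrt((-4)**2 + (-4)**2)) - 5*2) = 35*((3 - sqrt(16 + 16)) - 10) = 35*((3 - sqrt(32)) - 10) = 35*((3 - 4*sqrt(2)) - 10) = 35*(-7 - 4*sqrt(2)) = -245 - 140*sqrt(2)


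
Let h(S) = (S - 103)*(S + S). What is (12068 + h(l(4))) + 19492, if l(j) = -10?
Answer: 33820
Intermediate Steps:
h(S) = 2*S*(-103 + S) (h(S) = (-103 + S)*(2*S) = 2*S*(-103 + S))
(12068 + h(l(4))) + 19492 = (12068 + 2*(-10)*(-103 - 10)) + 19492 = (12068 + 2*(-10)*(-113)) + 19492 = (12068 + 2260) + 19492 = 14328 + 19492 = 33820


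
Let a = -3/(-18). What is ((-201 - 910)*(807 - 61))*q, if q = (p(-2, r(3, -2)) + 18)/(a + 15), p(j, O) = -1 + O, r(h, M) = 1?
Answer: -89511048/91 ≈ -9.8364e+5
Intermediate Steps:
a = ⅙ (a = -3*(-1/18) = ⅙ ≈ 0.16667)
q = 108/91 (q = ((-1 + 1) + 18)/(⅙ + 15) = (0 + 18)/(91/6) = 18*(6/91) = 108/91 ≈ 1.1868)
((-201 - 910)*(807 - 61))*q = ((-201 - 910)*(807 - 61))*(108/91) = -1111*746*(108/91) = -828806*108/91 = -89511048/91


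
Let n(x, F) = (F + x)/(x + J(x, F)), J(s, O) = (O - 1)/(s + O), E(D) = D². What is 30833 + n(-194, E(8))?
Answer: 779567639/25283 ≈ 30834.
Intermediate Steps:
J(s, O) = (-1 + O)/(O + s)
n(x, F) = (F + x)/(x + (-1 + F)/(F + x))
30833 + n(-194, E(8)) = 30833 + (8² - 194)²/(-1 + 8² - 194*(8² - 194)) = 30833 + (64 - 194)²/(-1 + 64 - 194*(64 - 194)) = 30833 + (-130)²/(-1 + 64 - 194*(-130)) = 30833 + 16900/(-1 + 64 + 25220) = 30833 + 16900/25283 = 779567639/25283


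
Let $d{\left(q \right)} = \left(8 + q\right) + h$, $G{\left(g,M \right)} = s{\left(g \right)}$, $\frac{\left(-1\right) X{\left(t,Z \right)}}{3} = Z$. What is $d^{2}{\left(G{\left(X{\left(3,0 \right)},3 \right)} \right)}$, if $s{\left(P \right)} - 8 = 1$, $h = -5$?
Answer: $144$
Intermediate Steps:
$s{\left(P \right)} = 9$ ($s{\left(P \right)} = 8 + 1 = 9$)
$X{\left(t,Z \right)} = - 3 Z$
$G{\left(g,M \right)} = 9$
$d{\left(q \right)} = 3 + q$ ($d{\left(q \right)} = \left(8 + q\right) - 5 = 3 + q$)
$d^{2}{\left(G{\left(X{\left(3,0 \right)},3 \right)} \right)} = \left(3 + 9\right)^{2} = 12^{2} = 144$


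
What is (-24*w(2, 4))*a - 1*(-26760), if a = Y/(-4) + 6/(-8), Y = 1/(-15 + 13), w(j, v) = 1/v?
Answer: 107055/4 ≈ 26764.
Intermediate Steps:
Y = -½ (Y = 1/(-2) = -½ ≈ -0.50000)
a = -5/8 (a = -½/(-4) + 6/(-8) = -½*(-¼) + 6*(-⅛) = ⅛ - ¾ = -5/8 ≈ -0.62500)
(-24*w(2, 4))*a - 1*(-26760) = -24/4*(-5/8) - 1*(-26760) = -24*¼*(-5/8) + 26760 = -6*(-5/8) + 26760 = 15/4 + 26760 = 107055/4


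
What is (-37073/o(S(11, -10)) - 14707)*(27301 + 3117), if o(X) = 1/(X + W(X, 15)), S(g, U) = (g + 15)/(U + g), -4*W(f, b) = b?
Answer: -51076764925/2 ≈ -2.5538e+10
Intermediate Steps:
W(f, b) = -b/4
S(g, U) = (15 + g)/(U + g)
o(X) = 1/(-15/4 + X) (o(X) = 1/(X - 1/4*15) = 1/(X - 15/4) = 1/(-15/4 + X))
(-37073/o(S(11, -10)) - 14707)*(27301 + 3117) = (-(-556095/4 + 37073*(15 + 11)/(-10 + 11)) - 14707)*(27301 + 3117) = (-37073/(4/(-15 + 4*(26/1))) - 14707)*30418 = (-37073/(4/(-15 + 4*(1*26))) - 14707)*30418 = (-37073/(4/(-15 + 4*26)) - 14707)*30418 = (-37073/(4/(-15 + 104)) - 14707)*30418 = (-37073/(4/89) - 14707)*30418 = (-37073/(4*(1/89)) - 14707)*30418 = (-37073/4/89 - 14707)*30418 = (-37073*89/4 - 14707)*30418 = (-3299497/4 - 14707)*30418 = -3358325/4*30418 = -51076764925/2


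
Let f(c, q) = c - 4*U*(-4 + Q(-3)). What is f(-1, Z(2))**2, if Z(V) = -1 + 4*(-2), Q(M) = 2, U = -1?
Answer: 81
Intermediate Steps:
Z(V) = -9 (Z(V) = -1 - 8 = -9)
f(c, q) = -8 + c (f(c, q) = c - (-4)*(-4 + 2) = c - (-4)*(-2) = c - 4*2 = c - 8 = -8 + c)
f(-1, Z(2))**2 = (-8 - 1)**2 = (-9)**2 = 81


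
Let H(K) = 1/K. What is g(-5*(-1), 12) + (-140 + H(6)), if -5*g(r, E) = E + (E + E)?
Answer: -4411/30 ≈ -147.03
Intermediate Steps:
g(r, E) = -3*E/5 (g(r, E) = -(E + (E + E))/5 = -(E + 2*E)/5 = -3*E/5)
g(-5*(-1), 12) + (-140 + H(6)) = -⅗*12 + (-140 + 1/6) = -36/5 + (-140 + ⅙) = -36/5 - 839/6 = -4411/30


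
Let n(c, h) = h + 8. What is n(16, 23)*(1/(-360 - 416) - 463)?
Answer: -11137959/776 ≈ -14353.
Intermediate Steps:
n(c, h) = 8 + h
n(16, 23)*(1/(-360 - 416) - 463) = (8 + 23)*(1/(-360 - 416) - 463) = 31*(1/(-776) - 463) = 31*(-1/776 - 463) = 31*(-359289/776) = -11137959/776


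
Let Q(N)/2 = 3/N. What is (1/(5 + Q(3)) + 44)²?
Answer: 95481/49 ≈ 1948.6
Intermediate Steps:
Q(N) = 6/N (Q(N) = 2*(3/N) = 6/N)
(1/(5 + Q(3)) + 44)² = (1/(5 + 6/3) + 44)² = (1/(5 + 6*(⅓)) + 44)² = (1/(5 + 2) + 44)² = (1/7 + 44)² = (⅐ + 44)² = (309/7)² = 95481/49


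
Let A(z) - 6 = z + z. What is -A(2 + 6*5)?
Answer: -70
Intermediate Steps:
A(z) = 6 + 2*z (A(z) = 6 + (z + z) = 6 + 2*z)
-A(2 + 6*5) = -(6 + 2*(2 + 6*5)) = -(6 + 2*(2 + 30)) = -(6 + 2*32) = -(6 + 64) = -1*70 = -70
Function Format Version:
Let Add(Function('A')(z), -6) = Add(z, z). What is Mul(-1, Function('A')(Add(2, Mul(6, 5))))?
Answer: -70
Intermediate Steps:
Function('A')(z) = Add(6, Mul(2, z)) (Function('A')(z) = Add(6, Add(z, z)) = Add(6, Mul(2, z)))
Mul(-1, Function('A')(Add(2, Mul(6, 5)))) = Mul(-1, Add(6, Mul(2, Add(2, Mul(6, 5))))) = Mul(-1, Add(6, Mul(2, Add(2, 30)))) = Mul(-1, Add(6, Mul(2, 32))) = Mul(-1, Add(6, 64)) = Mul(-1, 70) = -70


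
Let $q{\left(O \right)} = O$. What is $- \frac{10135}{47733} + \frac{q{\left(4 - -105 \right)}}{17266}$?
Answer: $- \frac{169788013}{824157978} \approx -0.20601$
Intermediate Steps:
$- \frac{10135}{47733} + \frac{q{\left(4 - -105 \right)}}{17266} = - \frac{10135}{47733} + \frac{4 - -105}{17266} = \left(-10135\right) \frac{1}{47733} + \left(4 + 105\right) \frac{1}{17266} = - \frac{10135}{47733} + 109 \cdot \frac{1}{17266} = - \frac{10135}{47733} + \frac{109}{17266} = - \frac{169788013}{824157978}$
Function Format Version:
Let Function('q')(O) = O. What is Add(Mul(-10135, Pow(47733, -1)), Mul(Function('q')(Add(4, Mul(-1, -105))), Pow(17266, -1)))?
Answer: Rational(-169788013, 824157978) ≈ -0.20601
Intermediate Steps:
Add(Mul(-10135, Pow(47733, -1)), Mul(Function('q')(Add(4, Mul(-1, -105))), Pow(17266, -1))) = Add(Mul(-10135, Pow(47733, -1)), Mul(Add(4, Mul(-1, -105)), Pow(17266, -1))) = Add(Mul(-10135, Rational(1, 47733)), Mul(Add(4, 105), Rational(1, 17266))) = Add(Rational(-10135, 47733), Mul(109, Rational(1, 17266))) = Add(Rational(-10135, 47733), Rational(109, 17266)) = Rational(-169788013, 824157978)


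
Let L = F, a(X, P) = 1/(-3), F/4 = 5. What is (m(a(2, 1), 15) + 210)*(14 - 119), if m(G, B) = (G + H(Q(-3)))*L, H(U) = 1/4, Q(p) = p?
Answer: -21875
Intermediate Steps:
F = 20 (F = 4*5 = 20)
a(X, P) = -1/3
L = 20
H(U) = 1/4
m(G, B) = 5 + 20*G (m(G, B) = (G + 1/4)*20 = (1/4 + G)*20 = 5 + 20*G)
(m(a(2, 1), 15) + 210)*(14 - 119) = ((5 + 20*(-1/3)) + 210)*(14 - 119) = ((5 - 20/3) + 210)*(-105) = (-5/3 + 210)*(-105) = (625/3)*(-105) = -21875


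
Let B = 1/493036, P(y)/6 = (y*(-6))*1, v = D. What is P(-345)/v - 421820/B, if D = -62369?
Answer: -12971033454649300/62369 ≈ -2.0797e+11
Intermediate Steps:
v = -62369
P(y) = -36*y (P(y) = 6*((y*(-6))*1) = 6*(-6*y*1) = 6*(-6*y) = -36*y)
B = 1/493036 ≈ 2.0282e-6
P(-345)/v - 421820/B = -36*(-345)/(-62369) - 421820/1/493036 = 12420*(-1/62369) - 421820*493036 = -12420/62369 - 207972445520 = -12971033454649300/62369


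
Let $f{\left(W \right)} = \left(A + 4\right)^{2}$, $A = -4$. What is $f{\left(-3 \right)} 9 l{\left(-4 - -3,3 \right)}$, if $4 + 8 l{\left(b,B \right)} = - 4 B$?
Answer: $0$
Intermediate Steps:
$l{\left(b,B \right)} = - \frac{1}{2} - \frac{B}{2}$ ($l{\left(b,B \right)} = - \frac{1}{2} + \frac{\left(-4\right) B}{8} = - \frac{1}{2} - \frac{B}{2}$)
$f{\left(W \right)} = 0$ ($f{\left(W \right)} = \left(-4 + 4\right)^{2} = 0^{2} = 0$)
$f{\left(-3 \right)} 9 l{\left(-4 - -3,3 \right)} = 0 \cdot 9 \left(- \frac{1}{2} - \frac{3}{2}\right) = 0 \left(- \frac{1}{2} - \frac{3}{2}\right) = 0 \left(-2\right) = 0$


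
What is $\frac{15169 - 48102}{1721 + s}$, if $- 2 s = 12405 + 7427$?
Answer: $\frac{32933}{8195} \approx 4.0187$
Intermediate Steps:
$s = -9916$ ($s = - \frac{12405 + 7427}{2} = \left(- \frac{1}{2}\right) 19832 = -9916$)
$\frac{15169 - 48102}{1721 + s} = \frac{15169 - 48102}{1721 - 9916} = - \frac{32933}{-8195} = \left(-32933\right) \left(- \frac{1}{8195}\right) = \frac{32933}{8195}$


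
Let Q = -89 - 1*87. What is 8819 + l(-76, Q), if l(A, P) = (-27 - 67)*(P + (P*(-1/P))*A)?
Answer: 18219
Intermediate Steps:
Q = -176 (Q = -89 - 87 = -176)
l(A, P) = -94*P + 94*A (l(A, P) = -94*(P - A) = -94*P + 94*A)
8819 + l(-76, Q) = 8819 + (-94*(-176) + 94*(-76)) = 8819 + (16544 - 7144) = 8819 + 9400 = 18219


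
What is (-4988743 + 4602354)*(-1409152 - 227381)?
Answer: 632338349337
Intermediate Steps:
(-4988743 + 4602354)*(-1409152 - 227381) = -386389*(-1636533) = 632338349337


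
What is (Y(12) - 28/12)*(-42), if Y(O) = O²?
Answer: -5950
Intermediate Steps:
(Y(12) - 28/12)*(-42) = (12² - 28/12)*(-42) = (144 - 28*1/12)*(-42) = (144 - 7/3)*(-42) = (425/3)*(-42) = -5950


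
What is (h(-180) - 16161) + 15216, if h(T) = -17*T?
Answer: 2115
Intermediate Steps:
(h(-180) - 16161) + 15216 = (-17*(-180) - 16161) + 15216 = (3060 - 16161) + 15216 = -13101 + 15216 = 2115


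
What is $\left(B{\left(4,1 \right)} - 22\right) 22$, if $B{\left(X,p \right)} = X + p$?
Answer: $-374$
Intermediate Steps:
$\left(B{\left(4,1 \right)} - 22\right) 22 = \left(\left(4 + 1\right) - 22\right) 22 = \left(5 - 22\right) 22 = \left(-17\right) 22 = -374$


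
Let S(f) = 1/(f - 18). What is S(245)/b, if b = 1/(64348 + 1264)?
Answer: 65612/227 ≈ 289.04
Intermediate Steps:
S(f) = 1/(-18 + f)
b = 1/65612 ≈ 1.5241e-5
S(245)/b = 1/((-18 + 245)*(1/65612)) = 65612/227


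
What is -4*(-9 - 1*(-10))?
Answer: -4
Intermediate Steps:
-4*(-9 - 1*(-10)) = -4*(-9 + 10) = -4*1 = -4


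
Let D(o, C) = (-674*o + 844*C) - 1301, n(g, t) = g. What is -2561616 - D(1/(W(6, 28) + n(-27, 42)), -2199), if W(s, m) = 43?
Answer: -5634535/8 ≈ -7.0432e+5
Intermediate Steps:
D(o, C) = -1301 - 674*o + 844*C
-2561616 - D(1/(W(6, 28) + n(-27, 42)), -2199) = -2561616 - (-1301 - 674/(43 - 27) + 844*(-2199)) = -2561616 - (-1301 - 674/16 - 1855956) = -2561616 - (-1301 - 674*1/16 - 1855956) = -2561616 - (-1301 - 337/8 - 1855956) = -2561616 - 1*(-14858393/8) = -2561616 + 14858393/8 = -5634535/8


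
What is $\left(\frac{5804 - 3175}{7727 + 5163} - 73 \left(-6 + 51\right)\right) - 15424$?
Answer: $- \frac{241156381}{12890} \approx -18709.0$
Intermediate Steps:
$\left(\frac{5804 - 3175}{7727 + 5163} - 73 \left(-6 + 51\right)\right) - 15424 = \left(\frac{2629}{12890} - 3285\right) - 15424 = - \frac{42341021}{12890} - 15424 = - \frac{241156381}{12890}$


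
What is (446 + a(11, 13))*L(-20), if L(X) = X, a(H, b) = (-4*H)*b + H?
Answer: 2300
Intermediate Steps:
a(H, b) = H - 4*H*b (a(H, b) = -4*H*b + H = H - 4*H*b)
(446 + a(11, 13))*L(-20) = (446 + 11*(1 - 4*13))*(-20) = (446 + 11*(1 - 52))*(-20) = (446 + 11*(-51))*(-20) = (446 - 561)*(-20) = -115*(-20) = 2300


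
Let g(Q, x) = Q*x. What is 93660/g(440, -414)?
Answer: -1561/3036 ≈ -0.51416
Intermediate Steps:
93660/g(440, -414) = 93660/((440*(-414))) = 93660/(-182160) = 93660*(-1/182160) = -1561/3036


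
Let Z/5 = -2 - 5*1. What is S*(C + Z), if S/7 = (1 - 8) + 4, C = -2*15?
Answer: 1365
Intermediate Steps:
C = -30
S = -21 (S = 7*((1 - 8) + 4) = 7*(-7 + 4) = 7*(-3) = -21)
Z = -35 (Z = 5*(-2 - 5*1) = 5*(-2 - 5) = 5*(-7) = -35)
S*(C + Z) = -21*(-30 - 35) = -21*(-65) = 1365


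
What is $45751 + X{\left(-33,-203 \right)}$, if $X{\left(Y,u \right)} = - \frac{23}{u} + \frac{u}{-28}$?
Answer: $\frac{37155791}{812} \approx 45758.0$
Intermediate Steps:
$X{\left(Y,u \right)} = - \frac{23}{u} - \frac{u}{28}$ ($X{\left(Y,u \right)} = - \frac{23}{u} + u \left(- \frac{1}{28}\right) = - \frac{23}{u} - \frac{u}{28}$)
$45751 + X{\left(-33,-203 \right)} = 45751 - \left(- \frac{29}{4} + \frac{23}{-203}\right) = 45751 + \left(\left(-23\right) \left(- \frac{1}{203}\right) + \frac{29}{4}\right) = 45751 + \left(\frac{23}{203} + \frac{29}{4}\right) = 45751 + \frac{5979}{812} = \frac{37155791}{812}$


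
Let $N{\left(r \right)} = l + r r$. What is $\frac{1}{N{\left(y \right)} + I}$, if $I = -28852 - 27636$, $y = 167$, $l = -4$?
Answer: $- \frac{1}{28603} \approx -3.4961 \cdot 10^{-5}$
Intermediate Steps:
$I = -56488$ ($I = -28852 - 27636 = -56488$)
$N{\left(r \right)} = -4 + r^{2}$ ($N{\left(r \right)} = -4 + r r = -4 + r^{2}$)
$\frac{1}{N{\left(y \right)} + I} = \frac{1}{\left(-4 + 167^{2}\right) - 56488} = \frac{1}{\left(-4 + 27889\right) - 56488} = \frac{1}{27885 - 56488} = \frac{1}{-28603} = - \frac{1}{28603}$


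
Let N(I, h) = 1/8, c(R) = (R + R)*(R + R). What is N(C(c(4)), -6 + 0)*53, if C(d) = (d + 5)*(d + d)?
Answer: 53/8 ≈ 6.6250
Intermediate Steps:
c(R) = 4*R² (c(R) = (2*R)*(2*R) = 4*R²)
C(d) = 2*d*(5 + d) (C(d) = (5 + d)*(2*d) = 2*d*(5 + d))
N(I, h) = ⅛
N(C(c(4)), -6 + 0)*53 = (⅛)*53 = 53/8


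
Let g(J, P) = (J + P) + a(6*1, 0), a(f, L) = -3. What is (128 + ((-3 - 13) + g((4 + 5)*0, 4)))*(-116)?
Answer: -13108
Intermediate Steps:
g(J, P) = -3 + J + P (g(J, P) = (J + P) - 3 = -3 + J + P)
(128 + ((-3 - 13) + g((4 + 5)*0, 4)))*(-116) = (128 + ((-3 - 13) + (-3 + (4 + 5)*0 + 4)))*(-116) = (128 + (-16 + (-3 + 9*0 + 4)))*(-116) = (128 + (-16 + (-3 + 0 + 4)))*(-116) = (128 + (-16 + 1))*(-116) = (128 - 15)*(-116) = 113*(-116) = -13108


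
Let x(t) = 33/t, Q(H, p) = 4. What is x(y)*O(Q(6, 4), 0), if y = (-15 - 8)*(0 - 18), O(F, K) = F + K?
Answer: 22/69 ≈ 0.31884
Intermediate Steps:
y = 414 (y = -23*(-18) = 414)
x(y)*O(Q(6, 4), 0) = (33/414)*(4 + 0) = (33*(1/414))*4 = (11/138)*4 = 22/69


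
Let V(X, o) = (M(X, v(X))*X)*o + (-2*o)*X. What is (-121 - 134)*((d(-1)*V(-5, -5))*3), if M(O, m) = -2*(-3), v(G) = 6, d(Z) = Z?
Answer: 76500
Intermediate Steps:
M(O, m) = 6
V(X, o) = 4*X*o (V(X, o) = (6*X)*o + (-2*o)*X = 6*X*o - 2*X*o = 4*X*o)
(-121 - 134)*((d(-1)*V(-5, -5))*3) = (-121 - 134)*(-4*(-5)*(-5)*3) = -255*(-1*100)*3 = -(-25500)*3 = -255*(-300) = 76500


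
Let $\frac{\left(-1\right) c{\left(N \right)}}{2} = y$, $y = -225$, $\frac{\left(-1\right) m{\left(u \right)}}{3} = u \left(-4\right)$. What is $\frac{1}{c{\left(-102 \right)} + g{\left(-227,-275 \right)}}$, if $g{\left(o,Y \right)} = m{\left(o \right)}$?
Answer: $- \frac{1}{2274} \approx -0.00043975$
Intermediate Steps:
$m{\left(u \right)} = 12 u$ ($m{\left(u \right)} = - 3 u \left(-4\right) = - 3 \left(- 4 u\right) = 12 u$)
$g{\left(o,Y \right)} = 12 o$
$c{\left(N \right)} = 450$ ($c{\left(N \right)} = \left(-2\right) \left(-225\right) = 450$)
$\frac{1}{c{\left(-102 \right)} + g{\left(-227,-275 \right)}} = \frac{1}{450 + 12 \left(-227\right)} = \frac{1}{450 - 2724} = \frac{1}{-2274} = - \frac{1}{2274}$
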